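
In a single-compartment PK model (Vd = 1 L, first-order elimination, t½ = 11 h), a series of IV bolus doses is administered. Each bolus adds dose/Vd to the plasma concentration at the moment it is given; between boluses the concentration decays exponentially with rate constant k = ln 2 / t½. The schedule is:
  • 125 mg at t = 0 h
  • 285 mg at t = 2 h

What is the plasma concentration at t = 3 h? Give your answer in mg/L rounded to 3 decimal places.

371.064 mg/L

k = ln 2 / 11 = 0.06301 per h
Dose 1 (125 mg at t=0 h): 125·exp(−0.06301·3) = 103.469 mg/L
Dose 2 (285 mg at t=2 h): 285·exp(−0.06301·1) = 267.595 mg/L
C(3) = 103.469 + 267.595 = 371.064 mg/L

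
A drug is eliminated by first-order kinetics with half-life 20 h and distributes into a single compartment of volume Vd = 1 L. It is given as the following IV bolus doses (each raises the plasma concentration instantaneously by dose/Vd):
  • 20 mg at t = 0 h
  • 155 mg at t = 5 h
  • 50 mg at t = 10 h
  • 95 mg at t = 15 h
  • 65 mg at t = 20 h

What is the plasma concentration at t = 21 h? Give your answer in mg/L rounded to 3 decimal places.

k = ln 2 / 20 = 0.03466 per h
Dose 1 (20 mg at t=0 h): 20·exp(−0.03466·21) = 9.659 mg/L
Dose 2 (155 mg at t=5 h): 155·exp(−0.03466·16) = 89.024 mg/L
Dose 3 (50 mg at t=10 h): 50·exp(−0.03466·11) = 34.151 mg/L
Dose 4 (95 mg at t=15 h): 95·exp(−0.03466·6) = 77.164 mg/L
Dose 5 (65 mg at t=20 h): 65·exp(−0.03466·1) = 62.786 mg/L
C(21) = 9.659 + 89.024 + 34.151 + 77.164 + 62.786 = 272.784 mg/L

272.784 mg/L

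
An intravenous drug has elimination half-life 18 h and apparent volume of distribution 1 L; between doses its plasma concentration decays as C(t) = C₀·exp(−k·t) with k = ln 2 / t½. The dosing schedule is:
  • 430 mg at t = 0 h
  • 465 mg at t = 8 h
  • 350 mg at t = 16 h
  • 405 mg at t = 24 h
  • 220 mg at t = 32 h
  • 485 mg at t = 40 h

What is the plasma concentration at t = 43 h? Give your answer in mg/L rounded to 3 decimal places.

1097.626 mg/L

k = ln 2 / 18 = 0.03851 per h
Dose 1 (430 mg at t=0 h): 430·exp(−0.03851·43) = 82.100 mg/L
Dose 2 (465 mg at t=8 h): 465·exp(−0.03851·35) = 120.814 mg/L
Dose 3 (350 mg at t=16 h): 350·exp(−0.03851·27) = 123.744 mg/L
Dose 4 (405 mg at t=24 h): 405·exp(−0.03851·19) = 194.850 mg/L
Dose 5 (220 mg at t=32 h): 220·exp(−0.03851·11) = 144.032 mg/L
Dose 6 (485 mg at t=40 h): 485·exp(−0.03851·3) = 432.086 mg/L
C(43) = 82.100 + 120.814 + 123.744 + 194.850 + 144.032 + 432.086 = 1097.626 mg/L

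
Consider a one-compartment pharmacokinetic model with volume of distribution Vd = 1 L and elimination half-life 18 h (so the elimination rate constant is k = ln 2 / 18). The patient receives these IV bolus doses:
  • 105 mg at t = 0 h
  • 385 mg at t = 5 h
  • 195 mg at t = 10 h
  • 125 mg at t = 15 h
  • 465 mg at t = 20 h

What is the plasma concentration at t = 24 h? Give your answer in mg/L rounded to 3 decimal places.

k = ln 2 / 18 = 0.03851 per h
Dose 1 (105 mg at t=0 h): 105·exp(−0.03851·24) = 41.669 mg/L
Dose 2 (385 mg at t=5 h): 385·exp(−0.03851·19) = 185.228 mg/L
Dose 3 (195 mg at t=10 h): 195·exp(−0.03851·14) = 113.737 mg/L
Dose 4 (125 mg at t=15 h): 125·exp(−0.03851·9) = 88.388 mg/L
Dose 5 (465 mg at t=20 h): 465·exp(−0.03851·4) = 398.618 mg/L
C(24) = 41.669 + 185.228 + 113.737 + 88.388 + 398.618 = 827.641 mg/L

827.641 mg/L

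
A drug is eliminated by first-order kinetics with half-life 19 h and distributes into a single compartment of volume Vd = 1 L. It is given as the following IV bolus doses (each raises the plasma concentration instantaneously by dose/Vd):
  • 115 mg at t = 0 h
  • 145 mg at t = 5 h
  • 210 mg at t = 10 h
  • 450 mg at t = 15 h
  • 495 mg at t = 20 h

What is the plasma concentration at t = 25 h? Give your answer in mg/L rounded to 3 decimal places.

k = ln 2 / 19 = 0.03648 per h
Dose 1 (115 mg at t=0 h): 115·exp(−0.03648·25) = 46.196 mg/L
Dose 2 (145 mg at t=5 h): 145·exp(−0.03648·20) = 69.903 mg/L
Dose 3 (210 mg at t=10 h): 210·exp(−0.03648·15) = 121.497 mg/L
Dose 4 (450 mg at t=15 h): 450·exp(−0.03648·10) = 312.447 mg/L
Dose 5 (495 mg at t=20 h): 495·exp(−0.03648·5) = 412.465 mg/L
C(25) = 46.196 + 69.903 + 121.497 + 312.447 + 412.465 = 962.507 mg/L

962.507 mg/L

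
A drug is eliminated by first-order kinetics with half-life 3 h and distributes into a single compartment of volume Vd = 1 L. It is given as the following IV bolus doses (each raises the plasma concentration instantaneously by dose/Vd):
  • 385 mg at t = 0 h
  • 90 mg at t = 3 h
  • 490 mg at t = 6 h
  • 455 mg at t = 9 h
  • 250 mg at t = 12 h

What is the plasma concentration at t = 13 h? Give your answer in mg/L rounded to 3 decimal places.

k = ln 2 / 3 = 0.23105 per h
Dose 1 (385 mg at t=0 h): 385·exp(−0.23105·13) = 19.098 mg/L
Dose 2 (90 mg at t=3 h): 90·exp(−0.23105·10) = 8.929 mg/L
Dose 3 (490 mg at t=6 h): 490·exp(−0.23105·7) = 97.228 mg/L
Dose 4 (455 mg at t=9 h): 455·exp(−0.23105·4) = 180.567 mg/L
Dose 5 (250 mg at t=12 h): 250·exp(−0.23105·1) = 198.425 mg/L
C(13) = 19.098 + 8.929 + 97.228 + 180.567 + 198.425 = 504.248 mg/L

504.248 mg/L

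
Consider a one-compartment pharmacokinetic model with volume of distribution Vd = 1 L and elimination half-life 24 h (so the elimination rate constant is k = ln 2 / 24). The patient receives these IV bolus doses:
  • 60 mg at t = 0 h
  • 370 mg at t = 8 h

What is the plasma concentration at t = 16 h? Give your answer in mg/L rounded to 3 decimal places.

k = ln 2 / 24 = 0.02888 per h
Dose 1 (60 mg at t=0 h): 60·exp(−0.02888·16) = 37.798 mg/L
Dose 2 (370 mg at t=8 h): 370·exp(−0.02888·8) = 293.669 mg/L
C(16) = 37.798 + 293.669 = 331.467 mg/L

331.467 mg/L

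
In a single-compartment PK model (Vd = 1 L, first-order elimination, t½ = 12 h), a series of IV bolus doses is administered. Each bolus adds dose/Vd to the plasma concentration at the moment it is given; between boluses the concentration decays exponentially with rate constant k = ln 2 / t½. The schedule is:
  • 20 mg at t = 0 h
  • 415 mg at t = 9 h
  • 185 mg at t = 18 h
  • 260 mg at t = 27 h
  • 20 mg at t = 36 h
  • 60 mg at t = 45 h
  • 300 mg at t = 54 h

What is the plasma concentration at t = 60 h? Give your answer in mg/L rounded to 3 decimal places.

319.796 mg/L

k = ln 2 / 12 = 0.05776 per h
Dose 1 (20 mg at t=0 h): 20·exp(−0.05776·60) = 0.625 mg/L
Dose 2 (415 mg at t=9 h): 415·exp(−0.05776·51) = 21.811 mg/L
Dose 3 (185 mg at t=18 h): 185·exp(−0.05776·42) = 16.352 mg/L
Dose 4 (260 mg at t=27 h): 260·exp(−0.05776·33) = 38.649 mg/L
Dose 5 (20 mg at t=36 h): 20·exp(−0.05776·24) = 5.000 mg/L
Dose 6 (60 mg at t=45 h): 60·exp(−0.05776·15) = 25.227 mg/L
Dose 7 (300 mg at t=54 h): 300·exp(−0.05776·6) = 212.132 mg/L
C(60) = 0.625 + 21.811 + 16.352 + 38.649 + 5.000 + 25.227 + 212.132 = 319.796 mg/L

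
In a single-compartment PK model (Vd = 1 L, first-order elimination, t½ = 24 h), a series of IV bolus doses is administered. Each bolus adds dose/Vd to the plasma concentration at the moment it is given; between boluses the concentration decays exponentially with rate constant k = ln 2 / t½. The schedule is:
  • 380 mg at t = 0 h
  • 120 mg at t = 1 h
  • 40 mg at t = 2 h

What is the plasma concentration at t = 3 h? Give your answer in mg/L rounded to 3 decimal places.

k = ln 2 / 24 = 0.02888 per h
Dose 1 (380 mg at t=0 h): 380·exp(−0.02888·3) = 348.462 mg/L
Dose 2 (120 mg at t=1 h): 120·exp(−0.02888·2) = 113.265 mg/L
Dose 3 (40 mg at t=2 h): 40·exp(−0.02888·1) = 38.861 mg/L
C(3) = 348.462 + 113.265 + 38.861 = 500.588 mg/L

500.588 mg/L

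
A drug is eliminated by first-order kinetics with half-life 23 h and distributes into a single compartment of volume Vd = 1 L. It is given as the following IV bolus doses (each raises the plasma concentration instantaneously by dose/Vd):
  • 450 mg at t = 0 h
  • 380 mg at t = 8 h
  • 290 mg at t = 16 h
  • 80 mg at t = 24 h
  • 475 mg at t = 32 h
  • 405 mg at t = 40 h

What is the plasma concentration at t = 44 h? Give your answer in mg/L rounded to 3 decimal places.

1106.262 mg/L

k = ln 2 / 23 = 0.03014 per h
Dose 1 (450 mg at t=0 h): 450·exp(−0.03014·44) = 119.489 mg/L
Dose 2 (380 mg at t=8 h): 380·exp(−0.03014·36) = 128.412 mg/L
Dose 3 (290 mg at t=16 h): 290·exp(−0.03014·28) = 124.717 mg/L
Dose 4 (80 mg at t=24 h): 80·exp(−0.03014·20) = 43.785 mg/L
Dose 5 (475 mg at t=32 h): 475·exp(−0.03014·12) = 330.853 mg/L
Dose 6 (405 mg at t=40 h): 405·exp(−0.03014·4) = 359.006 mg/L
C(44) = 119.489 + 128.412 + 124.717 + 43.785 + 330.853 + 359.006 = 1106.262 mg/L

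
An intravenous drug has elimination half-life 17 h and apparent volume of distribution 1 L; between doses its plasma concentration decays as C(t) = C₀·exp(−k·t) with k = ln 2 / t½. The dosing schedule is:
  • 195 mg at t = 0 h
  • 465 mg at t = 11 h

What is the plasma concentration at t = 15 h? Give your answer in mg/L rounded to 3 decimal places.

500.807 mg/L

k = ln 2 / 17 = 0.04077 per h
Dose 1 (195 mg at t=0 h): 195·exp(−0.04077·15) = 105.784 mg/L
Dose 2 (465 mg at t=11 h): 465·exp(−0.04077·4) = 395.023 mg/L
C(15) = 105.784 + 395.023 = 500.807 mg/L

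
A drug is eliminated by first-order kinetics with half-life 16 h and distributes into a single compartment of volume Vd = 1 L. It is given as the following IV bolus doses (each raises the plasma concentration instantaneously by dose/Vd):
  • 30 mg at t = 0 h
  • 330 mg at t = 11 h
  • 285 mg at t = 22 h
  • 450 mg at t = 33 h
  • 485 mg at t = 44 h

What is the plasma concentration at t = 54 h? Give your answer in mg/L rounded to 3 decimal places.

621.032 mg/L

k = ln 2 / 16 = 0.04332 per h
Dose 1 (30 mg at t=0 h): 30·exp(−0.04332·54) = 2.892 mg/L
Dose 2 (330 mg at t=11 h): 330·exp(−0.04332·43) = 51.227 mg/L
Dose 3 (285 mg at t=22 h): 285·exp(−0.04332·32) = 71.250 mg/L
Dose 4 (450 mg at t=33 h): 450·exp(−0.04332·21) = 181.180 mg/L
Dose 5 (485 mg at t=44 h): 485·exp(−0.04332·10) = 314.484 mg/L
C(54) = 2.892 + 51.227 + 71.250 + 181.180 + 314.484 = 621.032 mg/L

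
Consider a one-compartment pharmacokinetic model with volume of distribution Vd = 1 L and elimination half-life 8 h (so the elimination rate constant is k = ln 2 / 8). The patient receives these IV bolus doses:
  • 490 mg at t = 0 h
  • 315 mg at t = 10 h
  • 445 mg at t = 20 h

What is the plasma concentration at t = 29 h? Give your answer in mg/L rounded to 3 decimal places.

k = ln 2 / 8 = 0.08664 per h
Dose 1 (490 mg at t=0 h): 490·exp(−0.08664·29) = 39.716 mg/L
Dose 2 (315 mg at t=10 h): 315·exp(−0.08664·19) = 60.725 mg/L
Dose 3 (445 mg at t=20 h): 445·exp(−0.08664·9) = 204.033 mg/L
C(29) = 39.716 + 60.725 + 204.033 = 304.474 mg/L

304.474 mg/L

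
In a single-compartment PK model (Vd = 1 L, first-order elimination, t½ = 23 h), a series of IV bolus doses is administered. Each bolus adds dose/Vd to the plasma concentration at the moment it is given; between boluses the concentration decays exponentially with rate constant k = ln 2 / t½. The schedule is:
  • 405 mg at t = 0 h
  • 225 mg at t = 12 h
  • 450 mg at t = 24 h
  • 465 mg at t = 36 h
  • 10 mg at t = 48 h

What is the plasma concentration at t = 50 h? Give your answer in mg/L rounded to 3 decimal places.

681.245 mg/L

k = ln 2 / 23 = 0.03014 per h
Dose 1 (405 mg at t=0 h): 405·exp(−0.03014·50) = 89.752 mg/L
Dose 2 (225 mg at t=12 h): 225·exp(−0.03014·38) = 71.586 mg/L
Dose 3 (450 mg at t=24 h): 450·exp(−0.03014·26) = 205.550 mg/L
Dose 4 (465 mg at t=36 h): 465·exp(−0.03014·14) = 304.942 mg/L
Dose 5 (10 mg at t=48 h): 10·exp(−0.03014·2) = 9.415 mg/L
C(50) = 89.752 + 71.586 + 205.550 + 304.942 + 9.415 = 681.245 mg/L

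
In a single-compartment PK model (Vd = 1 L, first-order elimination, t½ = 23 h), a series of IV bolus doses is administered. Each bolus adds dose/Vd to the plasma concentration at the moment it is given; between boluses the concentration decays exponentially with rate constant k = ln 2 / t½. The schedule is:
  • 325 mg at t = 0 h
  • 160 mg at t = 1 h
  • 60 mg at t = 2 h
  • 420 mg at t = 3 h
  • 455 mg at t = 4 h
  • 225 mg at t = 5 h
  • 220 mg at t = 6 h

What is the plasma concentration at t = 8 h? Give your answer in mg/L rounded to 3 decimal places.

1612.278 mg/L

k = ln 2 / 23 = 0.03014 per h
Dose 1 (325 mg at t=0 h): 325·exp(−0.03014·8) = 255.374 mg/L
Dose 2 (160 mg at t=1 h): 160·exp(−0.03014·7) = 129.569 mg/L
Dose 3 (60 mg at t=2 h): 60·exp(−0.03014·6) = 50.075 mg/L
Dose 4 (420 mg at t=3 h): 420·exp(−0.03014·5) = 361.250 mg/L
Dose 5 (455 mg at t=4 h): 455·exp(−0.03014·4) = 403.328 mg/L
Dose 6 (225 mg at t=5 h): 225·exp(−0.03014·3) = 205.550 mg/L
Dose 7 (220 mg at t=6 h): 220·exp(−0.03014·2) = 207.132 mg/L
C(8) = 255.374 + 129.569 + 50.075 + 361.250 + 403.328 + 205.550 + 207.132 = 1612.278 mg/L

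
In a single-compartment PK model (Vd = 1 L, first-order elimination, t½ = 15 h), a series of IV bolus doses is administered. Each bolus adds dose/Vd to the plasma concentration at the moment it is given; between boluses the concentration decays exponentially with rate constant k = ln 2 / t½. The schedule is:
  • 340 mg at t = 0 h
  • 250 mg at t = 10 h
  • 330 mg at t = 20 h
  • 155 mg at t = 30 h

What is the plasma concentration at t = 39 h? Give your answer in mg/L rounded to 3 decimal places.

k = ln 2 / 15 = 0.04621 per h
Dose 1 (340 mg at t=0 h): 340·exp(−0.04621·39) = 56.079 mg/L
Dose 2 (250 mg at t=10 h): 250·exp(−0.04621·29) = 65.456 mg/L
Dose 3 (330 mg at t=20 h): 330·exp(−0.04621·19) = 137.154 mg/L
Dose 4 (155 mg at t=30 h): 155·exp(−0.04621·9) = 102.262 mg/L
C(39) = 56.079 + 65.456 + 137.154 + 102.262 = 360.951 mg/L

360.951 mg/L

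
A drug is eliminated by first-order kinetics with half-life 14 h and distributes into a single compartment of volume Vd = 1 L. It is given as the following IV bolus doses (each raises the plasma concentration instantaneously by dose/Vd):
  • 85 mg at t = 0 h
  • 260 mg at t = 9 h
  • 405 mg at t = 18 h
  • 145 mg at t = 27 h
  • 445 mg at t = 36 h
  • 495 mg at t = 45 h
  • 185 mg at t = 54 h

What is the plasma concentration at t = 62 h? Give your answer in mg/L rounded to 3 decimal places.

554.948 mg/L

k = ln 2 / 14 = 0.04951 per h
Dose 1 (85 mg at t=0 h): 85·exp(−0.04951·62) = 3.947 mg/L
Dose 2 (260 mg at t=9 h): 260·exp(−0.04951·53) = 18.852 mg/L
Dose 3 (405 mg at t=18 h): 405·exp(−0.04951·44) = 45.852 mg/L
Dose 4 (145 mg at t=27 h): 145·exp(−0.04951·35) = 25.633 mg/L
Dose 5 (445 mg at t=36 h): 445·exp(−0.04951·26) = 122.830 mg/L
Dose 6 (495 mg at t=45 h): 495·exp(−0.04951·17) = 213.338 mg/L
Dose 7 (185 mg at t=54 h): 185·exp(−0.04951·8) = 124.496 mg/L
C(62) = 3.947 + 18.852 + 45.852 + 25.633 + 122.830 + 213.338 + 124.496 = 554.948 mg/L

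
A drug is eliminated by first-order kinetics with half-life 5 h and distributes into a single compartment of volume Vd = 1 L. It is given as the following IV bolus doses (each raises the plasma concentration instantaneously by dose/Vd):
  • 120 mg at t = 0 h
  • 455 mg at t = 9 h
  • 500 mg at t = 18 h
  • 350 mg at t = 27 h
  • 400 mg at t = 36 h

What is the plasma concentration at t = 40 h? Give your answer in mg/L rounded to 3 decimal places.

317.809 mg/L

k = ln 2 / 5 = 0.13863 per h
Dose 1 (120 mg at t=0 h): 120·exp(−0.13863·40) = 0.469 mg/L
Dose 2 (455 mg at t=9 h): 455·exp(−0.13863·31) = 6.189 mg/L
Dose 3 (500 mg at t=18 h): 500·exp(−0.13863·22) = 23.683 mg/L
Dose 4 (350 mg at t=27 h): 350·exp(−0.13863·13) = 57.728 mg/L
Dose 5 (400 mg at t=36 h): 400·exp(−0.13863·4) = 229.740 mg/L
C(40) = 0.469 + 6.189 + 23.683 + 57.728 + 229.740 = 317.809 mg/L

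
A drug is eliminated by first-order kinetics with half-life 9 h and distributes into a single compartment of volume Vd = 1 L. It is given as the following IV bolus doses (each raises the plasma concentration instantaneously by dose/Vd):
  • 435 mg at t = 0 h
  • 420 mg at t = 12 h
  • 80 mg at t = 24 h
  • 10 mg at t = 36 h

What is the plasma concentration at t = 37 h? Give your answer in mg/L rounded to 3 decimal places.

125.068 mg/L

k = ln 2 / 9 = 0.07702 per h
Dose 1 (435 mg at t=0 h): 435·exp(−0.07702·37) = 25.172 mg/L
Dose 2 (420 mg at t=12 h): 420·exp(−0.07702·25) = 61.243 mg/L
Dose 3 (80 mg at t=24 h): 80·exp(−0.07702·13) = 29.395 mg/L
Dose 4 (10 mg at t=36 h): 10·exp(−0.07702·1) = 9.259 mg/L
C(37) = 25.172 + 61.243 + 29.395 + 9.259 = 125.068 mg/L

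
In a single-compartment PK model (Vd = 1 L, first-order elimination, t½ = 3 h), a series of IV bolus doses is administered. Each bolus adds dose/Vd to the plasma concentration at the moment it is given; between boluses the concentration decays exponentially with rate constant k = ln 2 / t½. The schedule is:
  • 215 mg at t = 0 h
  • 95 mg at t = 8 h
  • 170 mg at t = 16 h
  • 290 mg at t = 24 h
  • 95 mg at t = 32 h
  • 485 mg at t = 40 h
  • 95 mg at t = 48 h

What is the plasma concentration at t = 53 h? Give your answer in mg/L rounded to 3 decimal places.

k = ln 2 / 3 = 0.23105 per h
Dose 1 (215 mg at t=0 h): 215·exp(−0.23105·53) = 0.001 mg/L
Dose 2 (95 mg at t=8 h): 95·exp(−0.23105·45) = 0.003 mg/L
Dose 3 (170 mg at t=16 h): 170·exp(−0.23105·37) = 0.033 mg/L
Dose 4 (290 mg at t=24 h): 290·exp(−0.23105·29) = 0.357 mg/L
Dose 5 (95 mg at t=32 h): 95·exp(−0.23105·21) = 0.742 mg/L
Dose 6 (485 mg at t=40 h): 485·exp(−0.23105·13) = 24.059 mg/L
Dose 7 (95 mg at t=48 h): 95·exp(−0.23105·5) = 29.923 mg/L
C(53) = 0.001 + 0.003 + 0.033 + 0.357 + 0.742 + 24.059 + 29.923 = 55.118 mg/L

55.118 mg/L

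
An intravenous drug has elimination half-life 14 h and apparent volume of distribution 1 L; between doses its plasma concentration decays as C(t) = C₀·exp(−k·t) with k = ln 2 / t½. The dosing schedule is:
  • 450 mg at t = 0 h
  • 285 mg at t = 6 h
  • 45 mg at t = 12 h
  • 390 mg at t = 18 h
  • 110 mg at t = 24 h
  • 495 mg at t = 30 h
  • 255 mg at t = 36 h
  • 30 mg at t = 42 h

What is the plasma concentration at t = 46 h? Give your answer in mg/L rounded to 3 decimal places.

k = ln 2 / 14 = 0.04951 per h
Dose 1 (450 mg at t=0 h): 450·exp(−0.04951·46) = 46.144 mg/L
Dose 2 (285 mg at t=6 h): 285·exp(−0.04951·40) = 39.333 mg/L
Dose 3 (45 mg at t=12 h): 45·exp(−0.04951·34) = 8.359 mg/L
Dose 4 (390 mg at t=18 h): 390·exp(−0.04951·28) = 97.500 mg/L
Dose 5 (110 mg at t=24 h): 110·exp(−0.04951·22) = 37.012 mg/L
Dose 6 (495 mg at t=30 h): 495·exp(−0.04951·16) = 224.167 mg/L
Dose 7 (255 mg at t=36 h): 255·exp(−0.04951·10) = 155.424 mg/L
Dose 8 (30 mg at t=42 h): 30·exp(−0.04951·4) = 24.610 mg/L
C(46) = 46.144 + 39.333 + 8.359 + 97.500 + 37.012 + 224.167 + 155.424 + 24.610 = 632.549 mg/L

632.549 mg/L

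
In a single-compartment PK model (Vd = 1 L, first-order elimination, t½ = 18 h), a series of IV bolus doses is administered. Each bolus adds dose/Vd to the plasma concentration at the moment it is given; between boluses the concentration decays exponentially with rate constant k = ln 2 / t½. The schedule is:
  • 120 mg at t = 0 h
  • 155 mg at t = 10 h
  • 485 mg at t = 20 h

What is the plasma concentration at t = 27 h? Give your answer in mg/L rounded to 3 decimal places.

493.372 mg/L

k = ln 2 / 18 = 0.03851 per h
Dose 1 (120 mg at t=0 h): 120·exp(−0.03851·27) = 42.426 mg/L
Dose 2 (155 mg at t=10 h): 155·exp(−0.03851·17) = 80.543 mg/L
Dose 3 (485 mg at t=20 h): 485·exp(−0.03851·7) = 370.403 mg/L
C(27) = 42.426 + 80.543 + 370.403 = 493.372 mg/L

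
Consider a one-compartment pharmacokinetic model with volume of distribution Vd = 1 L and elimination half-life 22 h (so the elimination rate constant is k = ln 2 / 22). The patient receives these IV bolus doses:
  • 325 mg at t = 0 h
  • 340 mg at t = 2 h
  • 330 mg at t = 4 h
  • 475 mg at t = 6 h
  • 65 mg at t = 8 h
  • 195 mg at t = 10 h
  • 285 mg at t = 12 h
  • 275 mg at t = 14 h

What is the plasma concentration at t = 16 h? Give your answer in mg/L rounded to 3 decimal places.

1709.172 mg/L

k = ln 2 / 22 = 0.03151 per h
Dose 1 (325 mg at t=0 h): 325·exp(−0.03151·16) = 196.315 mg/L
Dose 2 (340 mg at t=2 h): 340·exp(−0.03151·14) = 218.733 mg/L
Dose 3 (330 mg at t=4 h): 330·exp(−0.03151·12) = 226.108 mg/L
Dose 4 (475 mg at t=6 h): 475·exp(−0.03151·10) = 346.627 mg/L
Dose 5 (65 mg at t=8 h): 65·exp(−0.03151·8) = 50.518 mg/L
Dose 6 (195 mg at t=10 h): 195·exp(−0.03151·6) = 161.412 mg/L
Dose 7 (285 mg at t=12 h): 285·exp(−0.03151·4) = 251.254 mg/L
Dose 8 (275 mg at t=14 h): 275·exp(−0.03151·2) = 258.206 mg/L
C(16) = 196.315 + 218.733 + 226.108 + 346.627 + 50.518 + 161.412 + 251.254 + 258.206 = 1709.172 mg/L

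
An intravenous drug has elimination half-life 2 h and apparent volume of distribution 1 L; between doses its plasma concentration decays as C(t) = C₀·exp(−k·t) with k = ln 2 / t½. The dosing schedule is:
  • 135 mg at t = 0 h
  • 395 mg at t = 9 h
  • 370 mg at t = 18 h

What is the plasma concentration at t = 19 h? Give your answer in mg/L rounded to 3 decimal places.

k = ln 2 / 2 = 0.34657 per h
Dose 1 (135 mg at t=0 h): 135·exp(−0.34657·19) = 0.186 mg/L
Dose 2 (395 mg at t=9 h): 395·exp(−0.34657·10) = 12.344 mg/L
Dose 3 (370 mg at t=18 h): 370·exp(−0.34657·1) = 261.630 mg/L
C(19) = 0.186 + 12.344 + 261.630 = 274.160 mg/L

274.160 mg/L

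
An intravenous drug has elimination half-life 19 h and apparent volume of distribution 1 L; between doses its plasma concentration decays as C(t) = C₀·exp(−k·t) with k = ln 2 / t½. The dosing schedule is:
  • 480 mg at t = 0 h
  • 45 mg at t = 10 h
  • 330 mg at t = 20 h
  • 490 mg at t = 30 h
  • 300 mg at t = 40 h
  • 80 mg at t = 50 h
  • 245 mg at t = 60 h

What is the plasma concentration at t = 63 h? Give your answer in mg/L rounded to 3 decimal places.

669.492 mg/L

k = ln 2 / 19 = 0.03648 per h
Dose 1 (480 mg at t=0 h): 480·exp(−0.03648·63) = 48.205 mg/L
Dose 2 (45 mg at t=10 h): 45·exp(−0.03648·53) = 6.509 mg/L
Dose 3 (330 mg at t=20 h): 330·exp(−0.03648·43) = 68.744 mg/L
Dose 4 (490 mg at t=30 h): 490·exp(−0.03648·33) = 147.013 mg/L
Dose 5 (300 mg at t=40 h): 300·exp(−0.03648·23) = 129.633 mg/L
Dose 6 (80 mg at t=50 h): 80·exp(−0.03648·13) = 49.788 mg/L
Dose 7 (245 mg at t=60 h): 245·exp(−0.03648·3) = 219.601 mg/L
C(63) = 48.205 + 6.509 + 68.744 + 147.013 + 129.633 + 49.788 + 219.601 = 669.492 mg/L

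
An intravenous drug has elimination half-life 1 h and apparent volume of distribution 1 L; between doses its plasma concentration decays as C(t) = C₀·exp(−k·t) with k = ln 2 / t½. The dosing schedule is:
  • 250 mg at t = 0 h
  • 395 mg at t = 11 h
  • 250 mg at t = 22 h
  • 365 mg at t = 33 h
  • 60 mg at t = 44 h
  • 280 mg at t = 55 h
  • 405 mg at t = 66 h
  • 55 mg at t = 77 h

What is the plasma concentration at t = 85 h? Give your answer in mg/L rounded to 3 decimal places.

0.216 mg/L

k = ln 2 / 1 = 0.69315 per h
Dose 1 (250 mg at t=0 h): 250·exp(−0.69315·85) = 0.000 mg/L
Dose 2 (395 mg at t=11 h): 395·exp(−0.69315·74) = 0.000 mg/L
Dose 3 (250 mg at t=22 h): 250·exp(−0.69315·63) = 0.000 mg/L
Dose 4 (365 mg at t=33 h): 365·exp(−0.69315·52) = 0.000 mg/L
Dose 5 (60 mg at t=44 h): 60·exp(−0.69315·41) = 0.000 mg/L
Dose 6 (280 mg at t=55 h): 280·exp(−0.69315·30) = 0.000 mg/L
Dose 7 (405 mg at t=66 h): 405·exp(−0.69315·19) = 0.001 mg/L
Dose 8 (55 mg at t=77 h): 55·exp(−0.69315·8) = 0.215 mg/L
C(85) = 0.000 + 0.000 + 0.000 + 0.000 + 0.000 + 0.000 + 0.001 + 0.215 = 0.216 mg/L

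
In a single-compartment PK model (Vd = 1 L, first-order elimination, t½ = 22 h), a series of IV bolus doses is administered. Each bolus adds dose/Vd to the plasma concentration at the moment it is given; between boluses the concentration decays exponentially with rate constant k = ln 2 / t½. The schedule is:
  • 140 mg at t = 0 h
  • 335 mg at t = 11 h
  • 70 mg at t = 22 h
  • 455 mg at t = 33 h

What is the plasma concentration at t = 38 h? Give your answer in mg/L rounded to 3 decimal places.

k = ln 2 / 22 = 0.03151 per h
Dose 1 (140 mg at t=0 h): 140·exp(−0.03151·38) = 42.283 mg/L
Dose 2 (335 mg at t=11 h): 335·exp(−0.03151·27) = 143.087 mg/L
Dose 3 (70 mg at t=22 h): 70·exp(−0.03151·16) = 42.283 mg/L
Dose 4 (455 mg at t=33 h): 455·exp(−0.03151·5) = 388.683 mg/L
C(38) = 42.283 + 143.087 + 42.283 + 388.683 = 616.336 mg/L

616.336 mg/L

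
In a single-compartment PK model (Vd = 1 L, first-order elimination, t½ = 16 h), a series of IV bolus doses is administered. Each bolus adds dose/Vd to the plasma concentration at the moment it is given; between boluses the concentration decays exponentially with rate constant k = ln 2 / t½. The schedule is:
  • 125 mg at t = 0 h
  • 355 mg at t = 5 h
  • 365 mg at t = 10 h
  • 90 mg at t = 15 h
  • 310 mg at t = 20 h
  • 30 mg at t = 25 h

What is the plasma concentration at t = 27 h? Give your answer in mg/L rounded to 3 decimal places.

660.374 mg/L

k = ln 2 / 16 = 0.04332 per h
Dose 1 (125 mg at t=0 h): 125·exp(−0.04332·27) = 38.808 mg/L
Dose 2 (355 mg at t=5 h): 355·exp(−0.04332·22) = 136.871 mg/L
Dose 3 (365 mg at t=10 h): 365·exp(−0.04332·17) = 174.763 mg/L
Dose 4 (90 mg at t=15 h): 90·exp(−0.04332·12) = 53.514 mg/L
Dose 5 (310 mg at t=20 h): 310·exp(−0.04332·7) = 228.908 mg/L
Dose 6 (30 mg at t=25 h): 30·exp(−0.04332·2) = 27.510 mg/L
C(27) = 38.808 + 136.871 + 174.763 + 53.514 + 228.908 + 27.510 = 660.374 mg/L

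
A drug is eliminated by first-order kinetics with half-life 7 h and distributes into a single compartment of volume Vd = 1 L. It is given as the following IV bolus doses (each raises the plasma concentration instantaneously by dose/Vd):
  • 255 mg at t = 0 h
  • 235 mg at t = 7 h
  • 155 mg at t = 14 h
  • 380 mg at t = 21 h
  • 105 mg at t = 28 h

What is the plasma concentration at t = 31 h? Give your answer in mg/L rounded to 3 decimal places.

k = ln 2 / 7 = 0.09902 per h
Dose 1 (255 mg at t=0 h): 255·exp(−0.09902·31) = 11.842 mg/L
Dose 2 (235 mg at t=7 h): 235·exp(−0.09902·24) = 21.826 mg/L
Dose 3 (155 mg at t=14 h): 155·exp(−0.09902·17) = 28.791 mg/L
Dose 4 (380 mg at t=21 h): 380·exp(−0.09902·10) = 141.169 mg/L
Dose 5 (105 mg at t=28 h): 105·exp(−0.09902·3) = 78.015 mg/L
C(31) = 11.842 + 21.826 + 28.791 + 141.169 + 78.015 = 281.642 mg/L

281.642 mg/L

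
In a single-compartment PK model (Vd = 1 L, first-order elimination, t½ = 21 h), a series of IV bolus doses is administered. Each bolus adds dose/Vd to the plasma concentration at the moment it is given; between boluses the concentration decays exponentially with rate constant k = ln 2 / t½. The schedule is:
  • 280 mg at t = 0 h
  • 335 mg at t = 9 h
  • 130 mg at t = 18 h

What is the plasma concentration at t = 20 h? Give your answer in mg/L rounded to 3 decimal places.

499.397 mg/L

k = ln 2 / 21 = 0.03301 per h
Dose 1 (280 mg at t=0 h): 280·exp(−0.03301·20) = 144.698 mg/L
Dose 2 (335 mg at t=9 h): 335·exp(−0.03301·11) = 233.003 mg/L
Dose 3 (130 mg at t=18 h): 130·exp(−0.03301·2) = 121.695 mg/L
C(20) = 144.698 + 233.003 + 121.695 = 499.397 mg/L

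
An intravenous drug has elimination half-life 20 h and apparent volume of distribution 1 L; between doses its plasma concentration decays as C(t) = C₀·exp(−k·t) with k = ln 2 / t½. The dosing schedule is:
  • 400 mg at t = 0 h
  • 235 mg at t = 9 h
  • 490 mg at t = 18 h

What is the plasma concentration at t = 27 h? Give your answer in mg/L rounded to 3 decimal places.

k = ln 2 / 20 = 0.03466 per h
Dose 1 (400 mg at t=0 h): 400·exp(−0.03466·27) = 156.917 mg/L
Dose 2 (235 mg at t=9 h): 235·exp(−0.03466·18) = 125.933 mg/L
Dose 3 (490 mg at t=18 h): 490·exp(−0.03466·9) = 358.701 mg/L
C(27) = 156.917 + 125.933 + 358.701 = 641.551 mg/L

641.551 mg/L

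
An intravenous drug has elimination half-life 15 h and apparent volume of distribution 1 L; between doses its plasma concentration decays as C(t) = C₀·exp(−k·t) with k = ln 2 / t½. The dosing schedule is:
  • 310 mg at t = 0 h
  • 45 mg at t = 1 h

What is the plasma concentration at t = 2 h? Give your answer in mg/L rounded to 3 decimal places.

k = ln 2 / 15 = 0.04621 per h
Dose 1 (310 mg at t=0 h): 310·exp(−0.04621·2) = 282.634 mg/L
Dose 2 (45 mg at t=1 h): 45·exp(−0.04621·1) = 42.968 mg/L
C(2) = 282.634 + 42.968 = 325.602 mg/L

325.602 mg/L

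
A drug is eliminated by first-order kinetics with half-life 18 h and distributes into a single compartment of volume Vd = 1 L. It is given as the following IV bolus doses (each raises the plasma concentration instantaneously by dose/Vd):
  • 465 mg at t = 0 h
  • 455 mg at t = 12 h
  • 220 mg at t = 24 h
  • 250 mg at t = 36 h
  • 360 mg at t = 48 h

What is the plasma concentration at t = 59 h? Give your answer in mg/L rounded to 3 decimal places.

518.372 mg/L

k = ln 2 / 18 = 0.03851 per h
Dose 1 (465 mg at t=0 h): 465·exp(−0.03851·59) = 47.945 mg/L
Dose 2 (455 mg at t=12 h): 455·exp(−0.03851·47) = 74.471 mg/L
Dose 3 (220 mg at t=24 h): 220·exp(−0.03851·35) = 57.159 mg/L
Dose 4 (250 mg at t=36 h): 250·exp(−0.03851·23) = 103.108 mg/L
Dose 5 (360 mg at t=48 h): 360·exp(−0.03851·11) = 235.689 mg/L
C(59) = 47.945 + 74.471 + 57.159 + 103.108 + 235.689 = 518.372 mg/L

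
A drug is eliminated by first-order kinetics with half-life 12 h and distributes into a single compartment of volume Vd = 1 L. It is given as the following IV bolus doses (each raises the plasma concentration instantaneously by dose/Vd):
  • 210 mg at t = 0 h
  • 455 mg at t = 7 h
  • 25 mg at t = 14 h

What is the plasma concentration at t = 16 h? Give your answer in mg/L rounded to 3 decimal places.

376.156 mg/L

k = ln 2 / 12 = 0.05776 per h
Dose 1 (210 mg at t=0 h): 210·exp(−0.05776·16) = 83.339 mg/L
Dose 2 (455 mg at t=7 h): 455·exp(−0.05776·9) = 270.545 mg/L
Dose 3 (25 mg at t=14 h): 25·exp(−0.05776·2) = 22.272 mg/L
C(16) = 83.339 + 270.545 + 22.272 = 376.156 mg/L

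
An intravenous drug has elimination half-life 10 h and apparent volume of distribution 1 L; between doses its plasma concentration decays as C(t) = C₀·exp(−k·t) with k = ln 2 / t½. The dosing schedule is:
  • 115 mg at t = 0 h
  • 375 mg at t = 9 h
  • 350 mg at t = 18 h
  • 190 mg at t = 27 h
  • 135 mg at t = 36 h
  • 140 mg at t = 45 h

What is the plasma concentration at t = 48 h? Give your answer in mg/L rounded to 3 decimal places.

k = ln 2 / 10 = 0.06931 per h
Dose 1 (115 mg at t=0 h): 115·exp(−0.06931·48) = 4.128 mg/L
Dose 2 (375 mg at t=9 h): 375·exp(−0.06931·39) = 25.120 mg/L
Dose 3 (350 mg at t=18 h): 350·exp(−0.06931·30) = 43.750 mg/L
Dose 4 (190 mg at t=27 h): 190·exp(−0.06931·21) = 44.319 mg/L
Dose 5 (135 mg at t=36 h): 135·exp(−0.06931·12) = 58.762 mg/L
Dose 6 (140 mg at t=45 h): 140·exp(−0.06931·3) = 113.715 mg/L
C(48) = 4.128 + 25.120 + 43.750 + 44.319 + 58.762 + 113.715 = 289.794 mg/L

289.794 mg/L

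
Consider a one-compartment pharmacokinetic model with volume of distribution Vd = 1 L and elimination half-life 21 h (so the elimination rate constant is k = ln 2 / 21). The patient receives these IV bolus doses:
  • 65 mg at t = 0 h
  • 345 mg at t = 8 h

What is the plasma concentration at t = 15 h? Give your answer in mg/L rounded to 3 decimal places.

k = ln 2 / 21 = 0.03301 per h
Dose 1 (65 mg at t=0 h): 65·exp(−0.03301·15) = 39.618 mg/L
Dose 2 (345 mg at t=8 h): 345·exp(−0.03301·7) = 273.827 mg/L
C(15) = 39.618 + 273.827 = 313.445 mg/L

313.445 mg/L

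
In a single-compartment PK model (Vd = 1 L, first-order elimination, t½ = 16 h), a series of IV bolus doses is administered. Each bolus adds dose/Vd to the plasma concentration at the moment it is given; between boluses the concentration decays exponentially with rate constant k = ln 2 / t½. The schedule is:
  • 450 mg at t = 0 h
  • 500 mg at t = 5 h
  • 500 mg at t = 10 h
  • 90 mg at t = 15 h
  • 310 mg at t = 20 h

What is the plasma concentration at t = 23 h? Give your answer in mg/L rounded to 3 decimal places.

k = ln 2 / 16 = 0.04332 per h
Dose 1 (450 mg at t=0 h): 450·exp(−0.04332·23) = 166.143 mg/L
Dose 2 (500 mg at t=5 h): 500·exp(−0.04332·18) = 229.251 mg/L
Dose 3 (500 mg at t=10 h): 500·exp(−0.04332·13) = 284.697 mg/L
Dose 4 (90 mg at t=15 h): 90·exp(−0.04332·8) = 63.640 mg/L
Dose 5 (310 mg at t=20 h): 310·exp(−0.04332·3) = 272.219 mg/L
C(23) = 166.143 + 229.251 + 284.697 + 63.640 + 272.219 = 1015.950 mg/L

1015.950 mg/L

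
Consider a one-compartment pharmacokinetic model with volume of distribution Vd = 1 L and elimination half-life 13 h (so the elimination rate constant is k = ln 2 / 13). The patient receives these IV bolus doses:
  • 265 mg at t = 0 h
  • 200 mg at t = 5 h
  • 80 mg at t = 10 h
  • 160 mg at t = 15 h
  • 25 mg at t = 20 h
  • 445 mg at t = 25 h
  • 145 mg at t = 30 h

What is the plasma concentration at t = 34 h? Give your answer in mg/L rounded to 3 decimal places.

570.597 mg/L

k = ln 2 / 13 = 0.05332 per h
Dose 1 (265 mg at t=0 h): 265·exp(−0.05332·34) = 43.245 mg/L
Dose 2 (200 mg at t=5 h): 200·exp(−0.05332·29) = 42.609 mg/L
Dose 3 (80 mg at t=10 h): 80·exp(−0.05332·24) = 22.251 mg/L
Dose 4 (160 mg at t=15 h): 160·exp(−0.05332·19) = 58.097 mg/L
Dose 5 (25 mg at t=20 h): 25·exp(−0.05332·14) = 11.851 mg/L
Dose 6 (445 mg at t=25 h): 445·exp(−0.05332·9) = 275.394 mg/L
Dose 7 (145 mg at t=30 h): 145·exp(−0.05332·4) = 117.150 mg/L
C(34) = 43.245 + 42.609 + 22.251 + 58.097 + 11.851 + 275.394 + 117.150 = 570.597 mg/L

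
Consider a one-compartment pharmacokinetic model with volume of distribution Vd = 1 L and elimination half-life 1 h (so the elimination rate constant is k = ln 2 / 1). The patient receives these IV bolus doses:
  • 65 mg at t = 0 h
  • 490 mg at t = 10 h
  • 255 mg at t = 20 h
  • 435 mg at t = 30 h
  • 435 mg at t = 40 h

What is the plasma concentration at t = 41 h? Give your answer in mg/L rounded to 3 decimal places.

k = ln 2 / 1 = 0.69315 per h
Dose 1 (65 mg at t=0 h): 65·exp(−0.69315·41) = 0.000 mg/L
Dose 2 (490 mg at t=10 h): 490·exp(−0.69315·31) = 0.000 mg/L
Dose 3 (255 mg at t=20 h): 255·exp(−0.69315·21) = 0.000 mg/L
Dose 4 (435 mg at t=30 h): 435·exp(−0.69315·11) = 0.212 mg/L
Dose 5 (435 mg at t=40 h): 435·exp(−0.69315·1) = 217.500 mg/L
C(41) = 0.000 + 0.000 + 0.000 + 0.212 + 217.500 = 217.713 mg/L

217.713 mg/L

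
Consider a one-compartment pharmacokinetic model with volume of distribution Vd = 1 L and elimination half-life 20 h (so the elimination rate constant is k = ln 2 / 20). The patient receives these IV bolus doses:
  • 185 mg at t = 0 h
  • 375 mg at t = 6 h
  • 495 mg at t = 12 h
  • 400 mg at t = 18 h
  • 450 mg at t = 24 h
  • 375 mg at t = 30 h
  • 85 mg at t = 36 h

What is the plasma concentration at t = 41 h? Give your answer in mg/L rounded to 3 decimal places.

1094.855 mg/L

k = ln 2 / 20 = 0.03466 per h
Dose 1 (185 mg at t=0 h): 185·exp(−0.03466·41) = 44.675 mg/L
Dose 2 (375 mg at t=6 h): 375·exp(−0.03466·35) = 111.488 mg/L
Dose 3 (495 mg at t=12 h): 495·exp(−0.03466·29) = 181.181 mg/L
Dose 4 (400 mg at t=18 h): 400·exp(−0.03466·23) = 180.250 mg/L
Dose 5 (450 mg at t=24 h): 450·exp(−0.03466·17) = 249.653 mg/L
Dose 6 (375 mg at t=30 h): 375·exp(−0.03466·11) = 256.133 mg/L
Dose 7 (85 mg at t=36 h): 85·exp(−0.03466·5) = 71.476 mg/L
C(41) = 44.675 + 111.488 + 181.181 + 180.250 + 249.653 + 256.133 + 71.476 = 1094.855 mg/L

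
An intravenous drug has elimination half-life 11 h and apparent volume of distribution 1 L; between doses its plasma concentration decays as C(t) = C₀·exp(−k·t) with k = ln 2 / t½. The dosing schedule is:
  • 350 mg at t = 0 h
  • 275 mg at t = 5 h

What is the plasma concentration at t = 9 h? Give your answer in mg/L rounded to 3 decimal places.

412.236 mg/L

k = ln 2 / 11 = 0.06301 per h
Dose 1 (350 mg at t=0 h): 350·exp(−0.06301·9) = 198.505 mg/L
Dose 2 (275 mg at t=5 h): 275·exp(−0.06301·4) = 213.731 mg/L
C(9) = 198.505 + 213.731 = 412.236 mg/L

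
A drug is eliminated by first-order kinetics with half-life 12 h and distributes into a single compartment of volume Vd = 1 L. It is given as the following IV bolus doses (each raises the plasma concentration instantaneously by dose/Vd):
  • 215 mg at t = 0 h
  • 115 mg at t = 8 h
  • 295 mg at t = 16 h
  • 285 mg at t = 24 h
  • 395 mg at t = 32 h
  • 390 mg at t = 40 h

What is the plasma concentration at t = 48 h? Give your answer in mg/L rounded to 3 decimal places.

544.997 mg/L

k = ln 2 / 12 = 0.05776 per h
Dose 1 (215 mg at t=0 h): 215·exp(−0.05776·48) = 13.438 mg/L
Dose 2 (115 mg at t=8 h): 115·exp(−0.05776·40) = 11.409 mg/L
Dose 3 (295 mg at t=16 h): 295·exp(−0.05776·32) = 46.460 mg/L
Dose 4 (285 mg at t=24 h): 285·exp(−0.05776·24) = 71.250 mg/L
Dose 5 (395 mg at t=32 h): 395·exp(−0.05776·16) = 156.756 mg/L
Dose 6 (390 mg at t=40 h): 390·exp(−0.05776·8) = 245.685 mg/L
C(48) = 13.438 + 11.409 + 46.460 + 71.250 + 156.756 + 245.685 = 544.997 mg/L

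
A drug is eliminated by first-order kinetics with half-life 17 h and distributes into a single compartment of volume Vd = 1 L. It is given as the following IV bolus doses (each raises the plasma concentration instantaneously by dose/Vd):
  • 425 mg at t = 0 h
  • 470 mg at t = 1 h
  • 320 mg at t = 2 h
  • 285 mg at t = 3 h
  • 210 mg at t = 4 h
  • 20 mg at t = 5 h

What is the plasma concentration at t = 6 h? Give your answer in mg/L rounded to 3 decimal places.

1452.874 mg/L

k = ln 2 / 17 = 0.04077 per h
Dose 1 (425 mg at t=0 h): 425·exp(−0.04077·6) = 332.769 mg/L
Dose 2 (470 mg at t=1 h): 470·exp(−0.04077·5) = 383.318 mg/L
Dose 3 (320 mg at t=2 h): 320·exp(−0.04077·4) = 271.844 mg/L
Dose 4 (285 mg at t=3 h): 285·exp(−0.04077·3) = 252.187 mg/L
Dose 5 (210 mg at t=4 h): 210·exp(−0.04077·2) = 193.555 mg/L
Dose 6 (20 mg at t=5 h): 20·exp(−0.04077·1) = 19.201 mg/L
C(6) = 332.769 + 383.318 + 271.844 + 252.187 + 193.555 + 19.201 = 1452.874 mg/L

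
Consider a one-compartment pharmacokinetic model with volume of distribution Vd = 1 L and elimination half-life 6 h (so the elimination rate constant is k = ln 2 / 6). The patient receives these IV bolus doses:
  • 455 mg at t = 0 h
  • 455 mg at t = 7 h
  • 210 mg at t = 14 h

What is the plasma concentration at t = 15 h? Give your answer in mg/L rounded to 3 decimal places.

k = ln 2 / 6 = 0.11552 per h
Dose 1 (455 mg at t=0 h): 455·exp(−0.11552·15) = 80.433 mg/L
Dose 2 (455 mg at t=7 h): 455·exp(−0.11552·8) = 180.567 mg/L
Dose 3 (210 mg at t=14 h): 210·exp(−0.11552·1) = 187.089 mg/L
C(15) = 80.433 + 180.567 + 187.089 = 448.089 mg/L

448.089 mg/L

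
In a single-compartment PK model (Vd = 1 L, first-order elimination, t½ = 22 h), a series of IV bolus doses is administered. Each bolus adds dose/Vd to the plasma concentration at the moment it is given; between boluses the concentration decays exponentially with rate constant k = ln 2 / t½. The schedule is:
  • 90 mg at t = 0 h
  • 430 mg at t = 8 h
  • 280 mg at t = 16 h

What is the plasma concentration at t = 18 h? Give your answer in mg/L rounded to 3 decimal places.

627.733 mg/L

k = ln 2 / 22 = 0.03151 per h
Dose 1 (90 mg at t=0 h): 90·exp(−0.03151·18) = 51.044 mg/L
Dose 2 (430 mg at t=8 h): 430·exp(−0.03151·10) = 313.788 mg/L
Dose 3 (280 mg at t=16 h): 280·exp(−0.03151·2) = 262.901 mg/L
C(18) = 51.044 + 313.788 + 262.901 = 627.733 mg/L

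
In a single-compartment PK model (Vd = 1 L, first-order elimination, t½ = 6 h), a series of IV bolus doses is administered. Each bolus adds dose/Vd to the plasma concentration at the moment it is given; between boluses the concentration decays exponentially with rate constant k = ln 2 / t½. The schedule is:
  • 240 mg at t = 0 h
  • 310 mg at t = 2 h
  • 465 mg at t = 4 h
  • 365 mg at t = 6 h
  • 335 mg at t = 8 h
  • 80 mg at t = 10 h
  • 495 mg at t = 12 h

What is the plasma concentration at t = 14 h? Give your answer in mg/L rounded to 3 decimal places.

k = ln 2 / 6 = 0.11552 per h
Dose 1 (240 mg at t=0 h): 240·exp(−0.11552·14) = 47.622 mg/L
Dose 2 (310 mg at t=2 h): 310·exp(−0.11552·12) = 77.500 mg/L
Dose 3 (465 mg at t=4 h): 465·exp(−0.11552·10) = 146.466 mg/L
Dose 4 (365 mg at t=6 h): 365·exp(−0.11552·8) = 144.850 mg/L
Dose 5 (335 mg at t=8 h): 335·exp(−0.11552·6) = 167.500 mg/L
Dose 6 (80 mg at t=10 h): 80·exp(−0.11552·4) = 50.397 mg/L
Dose 7 (495 mg at t=12 h): 495·exp(−0.11552·2) = 392.882 mg/L
C(14) = 47.622 + 77.500 + 146.466 + 144.850 + 167.500 + 50.397 + 392.882 = 1027.217 mg/L

1027.217 mg/L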